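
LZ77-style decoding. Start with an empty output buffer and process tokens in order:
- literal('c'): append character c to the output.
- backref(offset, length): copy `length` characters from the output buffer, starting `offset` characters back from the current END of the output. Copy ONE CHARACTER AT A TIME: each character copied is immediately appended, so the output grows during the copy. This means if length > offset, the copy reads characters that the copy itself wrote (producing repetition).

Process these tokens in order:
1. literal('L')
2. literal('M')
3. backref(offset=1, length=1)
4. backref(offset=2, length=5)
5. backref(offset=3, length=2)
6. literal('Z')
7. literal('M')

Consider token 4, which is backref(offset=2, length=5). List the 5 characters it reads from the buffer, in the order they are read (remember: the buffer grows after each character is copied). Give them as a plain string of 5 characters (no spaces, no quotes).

Token 1: literal('L'). Output: "L"
Token 2: literal('M'). Output: "LM"
Token 3: backref(off=1, len=1). Copied 'M' from pos 1. Output: "LMM"
Token 4: backref(off=2, len=5). Buffer before: "LMM" (len 3)
  byte 1: read out[1]='M', append. Buffer now: "LMMM"
  byte 2: read out[2]='M', append. Buffer now: "LMMMM"
  byte 3: read out[3]='M', append. Buffer now: "LMMMMM"
  byte 4: read out[4]='M', append. Buffer now: "LMMMMMM"
  byte 5: read out[5]='M', append. Buffer now: "LMMMMMMM"

Answer: MMMMM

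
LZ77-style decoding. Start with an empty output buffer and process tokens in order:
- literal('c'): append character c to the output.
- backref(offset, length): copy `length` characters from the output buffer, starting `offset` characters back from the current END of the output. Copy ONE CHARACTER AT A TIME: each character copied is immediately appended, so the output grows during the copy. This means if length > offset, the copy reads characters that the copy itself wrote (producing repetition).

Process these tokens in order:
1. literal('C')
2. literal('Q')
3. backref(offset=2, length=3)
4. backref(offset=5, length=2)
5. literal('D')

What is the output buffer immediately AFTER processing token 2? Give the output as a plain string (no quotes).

Token 1: literal('C'). Output: "C"
Token 2: literal('Q'). Output: "CQ"

Answer: CQ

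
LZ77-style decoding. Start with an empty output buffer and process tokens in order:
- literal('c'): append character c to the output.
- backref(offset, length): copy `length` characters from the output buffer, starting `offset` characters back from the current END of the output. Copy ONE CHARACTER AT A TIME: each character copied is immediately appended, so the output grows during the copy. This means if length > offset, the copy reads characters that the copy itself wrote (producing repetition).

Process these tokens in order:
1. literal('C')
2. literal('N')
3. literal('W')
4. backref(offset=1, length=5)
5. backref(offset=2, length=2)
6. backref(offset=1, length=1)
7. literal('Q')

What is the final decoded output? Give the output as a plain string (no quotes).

Token 1: literal('C'). Output: "C"
Token 2: literal('N'). Output: "CN"
Token 3: literal('W'). Output: "CNW"
Token 4: backref(off=1, len=5) (overlapping!). Copied 'WWWWW' from pos 2. Output: "CNWWWWWW"
Token 5: backref(off=2, len=2). Copied 'WW' from pos 6. Output: "CNWWWWWWWW"
Token 6: backref(off=1, len=1). Copied 'W' from pos 9. Output: "CNWWWWWWWWW"
Token 7: literal('Q'). Output: "CNWWWWWWWWWQ"

Answer: CNWWWWWWWWWQ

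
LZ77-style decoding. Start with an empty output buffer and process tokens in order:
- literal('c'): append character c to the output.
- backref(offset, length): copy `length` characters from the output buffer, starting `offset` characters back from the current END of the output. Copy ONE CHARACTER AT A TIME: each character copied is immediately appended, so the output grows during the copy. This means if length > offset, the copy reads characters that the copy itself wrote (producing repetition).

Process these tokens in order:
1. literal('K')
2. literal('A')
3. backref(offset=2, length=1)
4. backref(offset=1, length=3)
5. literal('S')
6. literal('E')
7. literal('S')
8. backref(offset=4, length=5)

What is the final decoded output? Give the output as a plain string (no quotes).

Token 1: literal('K'). Output: "K"
Token 2: literal('A'). Output: "KA"
Token 3: backref(off=2, len=1). Copied 'K' from pos 0. Output: "KAK"
Token 4: backref(off=1, len=3) (overlapping!). Copied 'KKK' from pos 2. Output: "KAKKKK"
Token 5: literal('S'). Output: "KAKKKKS"
Token 6: literal('E'). Output: "KAKKKKSE"
Token 7: literal('S'). Output: "KAKKKKSES"
Token 8: backref(off=4, len=5) (overlapping!). Copied 'KSESK' from pos 5. Output: "KAKKKKSESKSESK"

Answer: KAKKKKSESKSESK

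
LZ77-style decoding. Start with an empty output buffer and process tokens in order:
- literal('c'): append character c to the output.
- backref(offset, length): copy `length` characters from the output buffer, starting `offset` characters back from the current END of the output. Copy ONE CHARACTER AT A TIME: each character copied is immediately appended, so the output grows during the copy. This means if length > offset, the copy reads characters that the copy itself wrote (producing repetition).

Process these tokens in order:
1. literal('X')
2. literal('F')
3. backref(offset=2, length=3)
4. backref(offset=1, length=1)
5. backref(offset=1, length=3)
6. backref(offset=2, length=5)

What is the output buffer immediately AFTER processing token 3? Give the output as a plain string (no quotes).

Answer: XFXFX

Derivation:
Token 1: literal('X'). Output: "X"
Token 2: literal('F'). Output: "XF"
Token 3: backref(off=2, len=3) (overlapping!). Copied 'XFX' from pos 0. Output: "XFXFX"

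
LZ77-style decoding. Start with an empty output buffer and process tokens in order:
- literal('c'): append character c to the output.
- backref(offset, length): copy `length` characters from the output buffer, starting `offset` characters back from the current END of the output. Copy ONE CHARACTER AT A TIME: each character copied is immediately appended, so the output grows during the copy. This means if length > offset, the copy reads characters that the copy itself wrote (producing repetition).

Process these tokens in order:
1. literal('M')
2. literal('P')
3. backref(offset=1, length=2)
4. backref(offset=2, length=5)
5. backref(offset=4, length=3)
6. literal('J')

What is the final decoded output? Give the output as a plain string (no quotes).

Answer: MPPPPPPPPPPPJ

Derivation:
Token 1: literal('M'). Output: "M"
Token 2: literal('P'). Output: "MP"
Token 3: backref(off=1, len=2) (overlapping!). Copied 'PP' from pos 1. Output: "MPPP"
Token 4: backref(off=2, len=5) (overlapping!). Copied 'PPPPP' from pos 2. Output: "MPPPPPPPP"
Token 5: backref(off=4, len=3). Copied 'PPP' from pos 5. Output: "MPPPPPPPPPPP"
Token 6: literal('J'). Output: "MPPPPPPPPPPPJ"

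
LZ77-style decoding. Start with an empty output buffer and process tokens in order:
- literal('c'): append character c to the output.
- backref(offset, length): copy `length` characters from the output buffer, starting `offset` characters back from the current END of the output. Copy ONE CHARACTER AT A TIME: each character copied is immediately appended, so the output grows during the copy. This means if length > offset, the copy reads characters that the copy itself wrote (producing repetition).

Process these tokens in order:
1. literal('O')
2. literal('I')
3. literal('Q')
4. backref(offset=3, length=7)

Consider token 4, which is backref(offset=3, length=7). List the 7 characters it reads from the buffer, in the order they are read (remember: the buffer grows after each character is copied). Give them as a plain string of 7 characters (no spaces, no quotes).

Answer: OIQOIQO

Derivation:
Token 1: literal('O'). Output: "O"
Token 2: literal('I'). Output: "OI"
Token 3: literal('Q'). Output: "OIQ"
Token 4: backref(off=3, len=7). Buffer before: "OIQ" (len 3)
  byte 1: read out[0]='O', append. Buffer now: "OIQO"
  byte 2: read out[1]='I', append. Buffer now: "OIQOI"
  byte 3: read out[2]='Q', append. Buffer now: "OIQOIQ"
  byte 4: read out[3]='O', append. Buffer now: "OIQOIQO"
  byte 5: read out[4]='I', append. Buffer now: "OIQOIQOI"
  byte 6: read out[5]='Q', append. Buffer now: "OIQOIQOIQ"
  byte 7: read out[6]='O', append. Buffer now: "OIQOIQOIQO"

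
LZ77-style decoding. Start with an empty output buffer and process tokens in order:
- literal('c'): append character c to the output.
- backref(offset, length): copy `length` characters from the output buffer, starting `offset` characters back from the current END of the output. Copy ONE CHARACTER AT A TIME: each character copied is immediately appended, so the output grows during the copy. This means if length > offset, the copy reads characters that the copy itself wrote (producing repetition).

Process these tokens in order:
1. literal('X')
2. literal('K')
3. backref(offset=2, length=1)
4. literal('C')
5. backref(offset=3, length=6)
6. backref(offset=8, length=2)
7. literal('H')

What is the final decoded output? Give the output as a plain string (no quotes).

Token 1: literal('X'). Output: "X"
Token 2: literal('K'). Output: "XK"
Token 3: backref(off=2, len=1). Copied 'X' from pos 0. Output: "XKX"
Token 4: literal('C'). Output: "XKXC"
Token 5: backref(off=3, len=6) (overlapping!). Copied 'KXCKXC' from pos 1. Output: "XKXCKXCKXC"
Token 6: backref(off=8, len=2). Copied 'XC' from pos 2. Output: "XKXCKXCKXCXC"
Token 7: literal('H'). Output: "XKXCKXCKXCXCH"

Answer: XKXCKXCKXCXCH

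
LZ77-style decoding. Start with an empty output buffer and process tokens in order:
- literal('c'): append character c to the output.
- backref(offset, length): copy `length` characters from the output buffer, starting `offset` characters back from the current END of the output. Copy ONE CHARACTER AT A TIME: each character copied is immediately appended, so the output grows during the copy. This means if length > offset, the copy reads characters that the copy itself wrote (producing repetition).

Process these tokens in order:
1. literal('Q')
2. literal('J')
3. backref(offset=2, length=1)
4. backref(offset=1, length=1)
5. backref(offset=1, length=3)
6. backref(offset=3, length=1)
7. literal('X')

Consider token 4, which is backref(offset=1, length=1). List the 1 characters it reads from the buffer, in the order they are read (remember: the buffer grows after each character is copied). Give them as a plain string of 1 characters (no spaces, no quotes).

Token 1: literal('Q'). Output: "Q"
Token 2: literal('J'). Output: "QJ"
Token 3: backref(off=2, len=1). Copied 'Q' from pos 0. Output: "QJQ"
Token 4: backref(off=1, len=1). Buffer before: "QJQ" (len 3)
  byte 1: read out[2]='Q', append. Buffer now: "QJQQ"

Answer: Q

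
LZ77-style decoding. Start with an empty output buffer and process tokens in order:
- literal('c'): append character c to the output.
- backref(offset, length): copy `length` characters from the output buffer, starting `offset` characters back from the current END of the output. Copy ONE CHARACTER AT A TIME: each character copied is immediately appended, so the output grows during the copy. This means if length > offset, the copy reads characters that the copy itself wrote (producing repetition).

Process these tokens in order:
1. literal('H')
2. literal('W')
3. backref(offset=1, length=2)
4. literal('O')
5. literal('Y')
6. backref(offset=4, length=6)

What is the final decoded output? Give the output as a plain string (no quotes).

Token 1: literal('H'). Output: "H"
Token 2: literal('W'). Output: "HW"
Token 3: backref(off=1, len=2) (overlapping!). Copied 'WW' from pos 1. Output: "HWWW"
Token 4: literal('O'). Output: "HWWWO"
Token 5: literal('Y'). Output: "HWWWOY"
Token 6: backref(off=4, len=6) (overlapping!). Copied 'WWOYWW' from pos 2. Output: "HWWWOYWWOYWW"

Answer: HWWWOYWWOYWW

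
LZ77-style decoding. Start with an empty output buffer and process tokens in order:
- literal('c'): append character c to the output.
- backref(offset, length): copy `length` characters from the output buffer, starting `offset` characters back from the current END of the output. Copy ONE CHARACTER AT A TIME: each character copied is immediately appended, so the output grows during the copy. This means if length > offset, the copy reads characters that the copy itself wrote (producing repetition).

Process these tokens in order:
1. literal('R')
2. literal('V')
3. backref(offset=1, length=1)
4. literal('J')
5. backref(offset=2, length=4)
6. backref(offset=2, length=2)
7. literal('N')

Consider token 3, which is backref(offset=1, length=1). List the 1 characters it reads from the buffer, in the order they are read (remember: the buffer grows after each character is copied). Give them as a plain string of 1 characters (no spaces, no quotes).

Answer: V

Derivation:
Token 1: literal('R'). Output: "R"
Token 2: literal('V'). Output: "RV"
Token 3: backref(off=1, len=1). Buffer before: "RV" (len 2)
  byte 1: read out[1]='V', append. Buffer now: "RVV"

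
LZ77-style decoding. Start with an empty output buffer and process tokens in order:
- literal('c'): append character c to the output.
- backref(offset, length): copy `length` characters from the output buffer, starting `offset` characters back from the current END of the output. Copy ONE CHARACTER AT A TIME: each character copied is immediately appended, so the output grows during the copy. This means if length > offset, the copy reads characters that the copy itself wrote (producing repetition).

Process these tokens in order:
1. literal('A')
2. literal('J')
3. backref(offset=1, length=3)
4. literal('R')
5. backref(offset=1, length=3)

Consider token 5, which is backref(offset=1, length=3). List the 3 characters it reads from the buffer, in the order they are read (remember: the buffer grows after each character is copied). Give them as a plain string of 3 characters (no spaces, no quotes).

Token 1: literal('A'). Output: "A"
Token 2: literal('J'). Output: "AJ"
Token 3: backref(off=1, len=3) (overlapping!). Copied 'JJJ' from pos 1. Output: "AJJJJ"
Token 4: literal('R'). Output: "AJJJJR"
Token 5: backref(off=1, len=3). Buffer before: "AJJJJR" (len 6)
  byte 1: read out[5]='R', append. Buffer now: "AJJJJRR"
  byte 2: read out[6]='R', append. Buffer now: "AJJJJRRR"
  byte 3: read out[7]='R', append. Buffer now: "AJJJJRRRR"

Answer: RRR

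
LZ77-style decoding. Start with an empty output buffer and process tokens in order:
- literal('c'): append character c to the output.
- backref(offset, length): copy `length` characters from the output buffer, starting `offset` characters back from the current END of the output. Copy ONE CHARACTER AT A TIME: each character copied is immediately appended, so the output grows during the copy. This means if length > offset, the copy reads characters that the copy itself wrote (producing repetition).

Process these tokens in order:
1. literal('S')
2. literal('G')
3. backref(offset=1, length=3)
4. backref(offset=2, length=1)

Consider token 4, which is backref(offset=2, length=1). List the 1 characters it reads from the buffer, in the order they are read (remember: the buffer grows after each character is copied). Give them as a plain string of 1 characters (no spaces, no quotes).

Token 1: literal('S'). Output: "S"
Token 2: literal('G'). Output: "SG"
Token 3: backref(off=1, len=3) (overlapping!). Copied 'GGG' from pos 1. Output: "SGGGG"
Token 4: backref(off=2, len=1). Buffer before: "SGGGG" (len 5)
  byte 1: read out[3]='G', append. Buffer now: "SGGGGG"

Answer: G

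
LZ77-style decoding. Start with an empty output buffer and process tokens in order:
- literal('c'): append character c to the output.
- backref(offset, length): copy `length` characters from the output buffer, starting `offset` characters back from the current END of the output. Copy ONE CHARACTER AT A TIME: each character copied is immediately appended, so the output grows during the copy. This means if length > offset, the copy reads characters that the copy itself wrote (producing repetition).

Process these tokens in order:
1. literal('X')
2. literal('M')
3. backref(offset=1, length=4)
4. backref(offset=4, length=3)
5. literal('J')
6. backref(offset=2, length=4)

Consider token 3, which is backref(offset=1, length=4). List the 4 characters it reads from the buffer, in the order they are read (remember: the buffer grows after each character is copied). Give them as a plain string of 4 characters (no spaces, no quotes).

Answer: MMMM

Derivation:
Token 1: literal('X'). Output: "X"
Token 2: literal('M'). Output: "XM"
Token 3: backref(off=1, len=4). Buffer before: "XM" (len 2)
  byte 1: read out[1]='M', append. Buffer now: "XMM"
  byte 2: read out[2]='M', append. Buffer now: "XMMM"
  byte 3: read out[3]='M', append. Buffer now: "XMMMM"
  byte 4: read out[4]='M', append. Buffer now: "XMMMMM"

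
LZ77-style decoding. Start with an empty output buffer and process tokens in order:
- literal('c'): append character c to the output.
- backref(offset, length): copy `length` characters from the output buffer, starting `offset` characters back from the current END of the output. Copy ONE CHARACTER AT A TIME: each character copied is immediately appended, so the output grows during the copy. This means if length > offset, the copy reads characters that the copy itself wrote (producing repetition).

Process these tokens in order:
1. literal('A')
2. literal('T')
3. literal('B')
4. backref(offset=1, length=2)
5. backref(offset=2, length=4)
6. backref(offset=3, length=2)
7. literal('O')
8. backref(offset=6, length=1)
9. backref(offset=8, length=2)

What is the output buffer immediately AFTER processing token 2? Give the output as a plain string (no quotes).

Answer: AT

Derivation:
Token 1: literal('A'). Output: "A"
Token 2: literal('T'). Output: "AT"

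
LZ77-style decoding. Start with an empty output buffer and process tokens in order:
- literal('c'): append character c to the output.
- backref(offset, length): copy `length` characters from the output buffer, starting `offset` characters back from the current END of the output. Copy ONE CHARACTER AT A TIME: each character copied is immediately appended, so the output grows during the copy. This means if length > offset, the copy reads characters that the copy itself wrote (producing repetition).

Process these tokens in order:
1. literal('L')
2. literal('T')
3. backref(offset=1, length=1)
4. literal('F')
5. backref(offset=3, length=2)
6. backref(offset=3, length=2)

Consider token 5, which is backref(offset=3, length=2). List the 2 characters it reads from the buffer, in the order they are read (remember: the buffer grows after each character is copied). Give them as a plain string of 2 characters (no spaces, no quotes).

Token 1: literal('L'). Output: "L"
Token 2: literal('T'). Output: "LT"
Token 3: backref(off=1, len=1). Copied 'T' from pos 1. Output: "LTT"
Token 4: literal('F'). Output: "LTTF"
Token 5: backref(off=3, len=2). Buffer before: "LTTF" (len 4)
  byte 1: read out[1]='T', append. Buffer now: "LTTFT"
  byte 2: read out[2]='T', append. Buffer now: "LTTFTT"

Answer: TT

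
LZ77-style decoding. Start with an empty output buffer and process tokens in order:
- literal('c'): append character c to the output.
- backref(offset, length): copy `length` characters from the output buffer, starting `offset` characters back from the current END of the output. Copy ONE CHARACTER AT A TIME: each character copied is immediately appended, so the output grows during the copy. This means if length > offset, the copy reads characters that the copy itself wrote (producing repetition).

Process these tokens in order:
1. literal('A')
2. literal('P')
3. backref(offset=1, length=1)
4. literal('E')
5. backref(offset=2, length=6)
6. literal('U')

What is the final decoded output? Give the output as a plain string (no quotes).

Answer: APPEPEPEPEU

Derivation:
Token 1: literal('A'). Output: "A"
Token 2: literal('P'). Output: "AP"
Token 3: backref(off=1, len=1). Copied 'P' from pos 1. Output: "APP"
Token 4: literal('E'). Output: "APPE"
Token 5: backref(off=2, len=6) (overlapping!). Copied 'PEPEPE' from pos 2. Output: "APPEPEPEPE"
Token 6: literal('U'). Output: "APPEPEPEPEU"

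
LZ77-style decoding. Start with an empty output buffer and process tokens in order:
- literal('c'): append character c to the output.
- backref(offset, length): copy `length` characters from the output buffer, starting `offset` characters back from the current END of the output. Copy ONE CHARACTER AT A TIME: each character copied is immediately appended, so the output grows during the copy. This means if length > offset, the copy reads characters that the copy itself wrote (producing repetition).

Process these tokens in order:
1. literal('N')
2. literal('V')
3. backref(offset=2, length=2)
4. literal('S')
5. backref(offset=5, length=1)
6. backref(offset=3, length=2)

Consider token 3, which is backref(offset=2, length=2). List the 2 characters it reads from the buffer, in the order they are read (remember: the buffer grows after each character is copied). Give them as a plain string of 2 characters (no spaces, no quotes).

Answer: NV

Derivation:
Token 1: literal('N'). Output: "N"
Token 2: literal('V'). Output: "NV"
Token 3: backref(off=2, len=2). Buffer before: "NV" (len 2)
  byte 1: read out[0]='N', append. Buffer now: "NVN"
  byte 2: read out[1]='V', append. Buffer now: "NVNV"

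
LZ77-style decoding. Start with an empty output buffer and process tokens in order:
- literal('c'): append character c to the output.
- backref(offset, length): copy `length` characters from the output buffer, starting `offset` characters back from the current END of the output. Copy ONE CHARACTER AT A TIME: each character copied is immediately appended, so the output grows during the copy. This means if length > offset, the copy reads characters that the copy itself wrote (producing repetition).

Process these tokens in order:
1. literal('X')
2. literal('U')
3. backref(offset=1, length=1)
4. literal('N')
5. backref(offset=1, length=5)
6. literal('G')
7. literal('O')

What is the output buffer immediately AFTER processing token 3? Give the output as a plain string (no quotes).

Token 1: literal('X'). Output: "X"
Token 2: literal('U'). Output: "XU"
Token 3: backref(off=1, len=1). Copied 'U' from pos 1. Output: "XUU"

Answer: XUU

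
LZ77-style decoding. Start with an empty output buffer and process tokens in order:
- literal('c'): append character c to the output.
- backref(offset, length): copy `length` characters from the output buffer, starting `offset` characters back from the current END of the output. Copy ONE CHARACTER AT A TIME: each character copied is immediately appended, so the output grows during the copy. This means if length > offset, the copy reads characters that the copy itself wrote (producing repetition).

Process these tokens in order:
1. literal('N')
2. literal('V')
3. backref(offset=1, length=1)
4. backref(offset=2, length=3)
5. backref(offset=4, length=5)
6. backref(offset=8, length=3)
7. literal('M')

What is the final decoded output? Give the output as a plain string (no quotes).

Answer: NVVVVVVVVVVVVVM

Derivation:
Token 1: literal('N'). Output: "N"
Token 2: literal('V'). Output: "NV"
Token 3: backref(off=1, len=1). Copied 'V' from pos 1. Output: "NVV"
Token 4: backref(off=2, len=3) (overlapping!). Copied 'VVV' from pos 1. Output: "NVVVVV"
Token 5: backref(off=4, len=5) (overlapping!). Copied 'VVVVV' from pos 2. Output: "NVVVVVVVVVV"
Token 6: backref(off=8, len=3). Copied 'VVV' from pos 3. Output: "NVVVVVVVVVVVVV"
Token 7: literal('M'). Output: "NVVVVVVVVVVVVVM"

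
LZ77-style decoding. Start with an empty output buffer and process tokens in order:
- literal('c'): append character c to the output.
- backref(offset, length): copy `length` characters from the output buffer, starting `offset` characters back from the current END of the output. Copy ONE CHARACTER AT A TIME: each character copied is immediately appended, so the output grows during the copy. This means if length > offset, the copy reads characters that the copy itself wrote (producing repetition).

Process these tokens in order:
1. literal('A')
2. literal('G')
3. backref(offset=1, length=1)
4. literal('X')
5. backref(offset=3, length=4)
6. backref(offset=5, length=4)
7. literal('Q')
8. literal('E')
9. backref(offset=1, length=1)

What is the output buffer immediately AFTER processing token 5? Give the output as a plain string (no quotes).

Token 1: literal('A'). Output: "A"
Token 2: literal('G'). Output: "AG"
Token 3: backref(off=1, len=1). Copied 'G' from pos 1. Output: "AGG"
Token 4: literal('X'). Output: "AGGX"
Token 5: backref(off=3, len=4) (overlapping!). Copied 'GGXG' from pos 1. Output: "AGGXGGXG"

Answer: AGGXGGXG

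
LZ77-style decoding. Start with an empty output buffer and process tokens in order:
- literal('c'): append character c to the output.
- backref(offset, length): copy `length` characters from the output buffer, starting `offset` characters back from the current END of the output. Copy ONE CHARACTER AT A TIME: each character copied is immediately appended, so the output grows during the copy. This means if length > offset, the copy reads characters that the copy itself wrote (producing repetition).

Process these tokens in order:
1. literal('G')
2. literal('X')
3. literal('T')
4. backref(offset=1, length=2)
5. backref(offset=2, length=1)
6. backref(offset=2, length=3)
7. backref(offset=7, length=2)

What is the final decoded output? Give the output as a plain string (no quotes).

Token 1: literal('G'). Output: "G"
Token 2: literal('X'). Output: "GX"
Token 3: literal('T'). Output: "GXT"
Token 4: backref(off=1, len=2) (overlapping!). Copied 'TT' from pos 2. Output: "GXTTT"
Token 5: backref(off=2, len=1). Copied 'T' from pos 3. Output: "GXTTTT"
Token 6: backref(off=2, len=3) (overlapping!). Copied 'TTT' from pos 4. Output: "GXTTTTTTT"
Token 7: backref(off=7, len=2). Copied 'TT' from pos 2. Output: "GXTTTTTTTTT"

Answer: GXTTTTTTTTT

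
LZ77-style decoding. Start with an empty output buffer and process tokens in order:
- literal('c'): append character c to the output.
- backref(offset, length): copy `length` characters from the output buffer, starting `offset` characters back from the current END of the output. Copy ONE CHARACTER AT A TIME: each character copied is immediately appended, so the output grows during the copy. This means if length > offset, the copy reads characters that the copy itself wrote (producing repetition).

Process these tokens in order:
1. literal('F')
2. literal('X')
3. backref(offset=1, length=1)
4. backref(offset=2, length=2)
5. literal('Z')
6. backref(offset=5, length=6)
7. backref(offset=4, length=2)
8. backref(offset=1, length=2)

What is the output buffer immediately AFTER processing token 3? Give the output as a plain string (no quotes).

Token 1: literal('F'). Output: "F"
Token 2: literal('X'). Output: "FX"
Token 3: backref(off=1, len=1). Copied 'X' from pos 1. Output: "FXX"

Answer: FXX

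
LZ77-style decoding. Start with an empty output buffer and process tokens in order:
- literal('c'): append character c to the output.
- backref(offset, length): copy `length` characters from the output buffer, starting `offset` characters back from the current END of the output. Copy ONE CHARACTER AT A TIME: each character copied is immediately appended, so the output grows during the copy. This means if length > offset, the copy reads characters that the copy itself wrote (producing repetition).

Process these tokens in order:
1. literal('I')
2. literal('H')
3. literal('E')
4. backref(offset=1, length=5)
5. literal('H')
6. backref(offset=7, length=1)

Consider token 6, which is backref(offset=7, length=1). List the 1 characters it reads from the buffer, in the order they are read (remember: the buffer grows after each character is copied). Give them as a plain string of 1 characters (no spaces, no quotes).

Token 1: literal('I'). Output: "I"
Token 2: literal('H'). Output: "IH"
Token 3: literal('E'). Output: "IHE"
Token 4: backref(off=1, len=5) (overlapping!). Copied 'EEEEE' from pos 2. Output: "IHEEEEEE"
Token 5: literal('H'). Output: "IHEEEEEEH"
Token 6: backref(off=7, len=1). Buffer before: "IHEEEEEEH" (len 9)
  byte 1: read out[2]='E', append. Buffer now: "IHEEEEEEHE"

Answer: E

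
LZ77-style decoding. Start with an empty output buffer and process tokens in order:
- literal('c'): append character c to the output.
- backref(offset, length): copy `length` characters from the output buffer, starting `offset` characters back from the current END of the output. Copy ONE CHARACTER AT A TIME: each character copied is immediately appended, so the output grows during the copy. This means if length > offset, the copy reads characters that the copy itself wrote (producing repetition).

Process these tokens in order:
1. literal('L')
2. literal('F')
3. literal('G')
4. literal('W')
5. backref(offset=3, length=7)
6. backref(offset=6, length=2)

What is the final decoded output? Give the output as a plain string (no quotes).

Token 1: literal('L'). Output: "L"
Token 2: literal('F'). Output: "LF"
Token 3: literal('G'). Output: "LFG"
Token 4: literal('W'). Output: "LFGW"
Token 5: backref(off=3, len=7) (overlapping!). Copied 'FGWFGWF' from pos 1. Output: "LFGWFGWFGWF"
Token 6: backref(off=6, len=2). Copied 'GW' from pos 5. Output: "LFGWFGWFGWFGW"

Answer: LFGWFGWFGWFGW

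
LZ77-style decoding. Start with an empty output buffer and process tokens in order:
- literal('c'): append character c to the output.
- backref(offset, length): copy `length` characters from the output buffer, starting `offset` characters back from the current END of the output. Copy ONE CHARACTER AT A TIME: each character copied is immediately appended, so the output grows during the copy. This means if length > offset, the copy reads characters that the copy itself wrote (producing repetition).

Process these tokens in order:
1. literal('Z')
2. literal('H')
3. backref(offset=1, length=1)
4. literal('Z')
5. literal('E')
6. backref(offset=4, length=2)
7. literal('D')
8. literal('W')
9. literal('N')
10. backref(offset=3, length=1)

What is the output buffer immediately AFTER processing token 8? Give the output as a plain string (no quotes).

Answer: ZHHZEHHDW

Derivation:
Token 1: literal('Z'). Output: "Z"
Token 2: literal('H'). Output: "ZH"
Token 3: backref(off=1, len=1). Copied 'H' from pos 1. Output: "ZHH"
Token 4: literal('Z'). Output: "ZHHZ"
Token 5: literal('E'). Output: "ZHHZE"
Token 6: backref(off=4, len=2). Copied 'HH' from pos 1. Output: "ZHHZEHH"
Token 7: literal('D'). Output: "ZHHZEHHD"
Token 8: literal('W'). Output: "ZHHZEHHDW"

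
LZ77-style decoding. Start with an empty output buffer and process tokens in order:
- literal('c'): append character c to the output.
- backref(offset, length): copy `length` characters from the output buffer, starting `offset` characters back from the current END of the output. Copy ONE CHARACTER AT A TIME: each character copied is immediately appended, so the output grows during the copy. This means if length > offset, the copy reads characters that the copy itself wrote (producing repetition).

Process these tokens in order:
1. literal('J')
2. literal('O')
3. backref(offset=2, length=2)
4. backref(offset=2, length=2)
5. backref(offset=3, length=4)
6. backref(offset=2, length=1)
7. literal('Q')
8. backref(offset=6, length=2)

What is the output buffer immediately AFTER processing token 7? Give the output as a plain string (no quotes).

Answer: JOJOJOOJOOOQ

Derivation:
Token 1: literal('J'). Output: "J"
Token 2: literal('O'). Output: "JO"
Token 3: backref(off=2, len=2). Copied 'JO' from pos 0. Output: "JOJO"
Token 4: backref(off=2, len=2). Copied 'JO' from pos 2. Output: "JOJOJO"
Token 5: backref(off=3, len=4) (overlapping!). Copied 'OJOO' from pos 3. Output: "JOJOJOOJOO"
Token 6: backref(off=2, len=1). Copied 'O' from pos 8. Output: "JOJOJOOJOOO"
Token 7: literal('Q'). Output: "JOJOJOOJOOOQ"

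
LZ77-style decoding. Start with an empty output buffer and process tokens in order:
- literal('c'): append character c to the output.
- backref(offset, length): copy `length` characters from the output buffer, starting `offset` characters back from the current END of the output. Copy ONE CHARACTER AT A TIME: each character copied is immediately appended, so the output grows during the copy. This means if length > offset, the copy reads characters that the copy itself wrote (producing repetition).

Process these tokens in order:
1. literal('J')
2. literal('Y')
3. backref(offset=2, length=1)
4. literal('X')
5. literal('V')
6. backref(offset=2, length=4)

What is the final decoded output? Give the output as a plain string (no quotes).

Token 1: literal('J'). Output: "J"
Token 2: literal('Y'). Output: "JY"
Token 3: backref(off=2, len=1). Copied 'J' from pos 0. Output: "JYJ"
Token 4: literal('X'). Output: "JYJX"
Token 5: literal('V'). Output: "JYJXV"
Token 6: backref(off=2, len=4) (overlapping!). Copied 'XVXV' from pos 3. Output: "JYJXVXVXV"

Answer: JYJXVXVXV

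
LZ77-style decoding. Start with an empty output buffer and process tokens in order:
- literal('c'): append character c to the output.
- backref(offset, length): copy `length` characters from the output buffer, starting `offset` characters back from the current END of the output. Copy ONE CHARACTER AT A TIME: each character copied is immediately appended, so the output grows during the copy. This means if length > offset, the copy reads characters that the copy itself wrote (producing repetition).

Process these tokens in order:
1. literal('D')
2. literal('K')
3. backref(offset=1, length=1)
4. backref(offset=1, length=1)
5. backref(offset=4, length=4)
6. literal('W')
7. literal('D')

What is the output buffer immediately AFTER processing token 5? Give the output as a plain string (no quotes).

Token 1: literal('D'). Output: "D"
Token 2: literal('K'). Output: "DK"
Token 3: backref(off=1, len=1). Copied 'K' from pos 1. Output: "DKK"
Token 4: backref(off=1, len=1). Copied 'K' from pos 2. Output: "DKKK"
Token 5: backref(off=4, len=4). Copied 'DKKK' from pos 0. Output: "DKKKDKKK"

Answer: DKKKDKKK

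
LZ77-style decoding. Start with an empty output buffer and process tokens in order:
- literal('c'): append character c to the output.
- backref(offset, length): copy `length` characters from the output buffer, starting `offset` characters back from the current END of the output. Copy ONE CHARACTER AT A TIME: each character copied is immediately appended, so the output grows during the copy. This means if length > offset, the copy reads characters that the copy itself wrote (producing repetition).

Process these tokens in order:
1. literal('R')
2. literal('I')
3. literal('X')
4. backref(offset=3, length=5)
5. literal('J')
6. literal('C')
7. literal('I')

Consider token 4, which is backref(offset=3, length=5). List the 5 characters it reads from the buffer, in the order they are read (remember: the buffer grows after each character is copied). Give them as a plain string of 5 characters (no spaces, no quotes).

Answer: RIXRI

Derivation:
Token 1: literal('R'). Output: "R"
Token 2: literal('I'). Output: "RI"
Token 3: literal('X'). Output: "RIX"
Token 4: backref(off=3, len=5). Buffer before: "RIX" (len 3)
  byte 1: read out[0]='R', append. Buffer now: "RIXR"
  byte 2: read out[1]='I', append. Buffer now: "RIXRI"
  byte 3: read out[2]='X', append. Buffer now: "RIXRIX"
  byte 4: read out[3]='R', append. Buffer now: "RIXRIXR"
  byte 5: read out[4]='I', append. Buffer now: "RIXRIXRI"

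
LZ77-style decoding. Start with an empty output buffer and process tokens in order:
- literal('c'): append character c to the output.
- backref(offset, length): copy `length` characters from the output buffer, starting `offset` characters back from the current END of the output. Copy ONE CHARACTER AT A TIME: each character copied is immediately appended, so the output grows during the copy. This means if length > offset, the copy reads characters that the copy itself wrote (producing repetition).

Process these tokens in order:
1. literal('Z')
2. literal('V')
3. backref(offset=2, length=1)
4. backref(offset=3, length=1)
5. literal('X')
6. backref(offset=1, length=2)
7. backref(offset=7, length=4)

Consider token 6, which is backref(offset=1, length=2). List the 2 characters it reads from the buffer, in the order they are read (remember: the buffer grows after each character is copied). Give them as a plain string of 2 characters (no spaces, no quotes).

Token 1: literal('Z'). Output: "Z"
Token 2: literal('V'). Output: "ZV"
Token 3: backref(off=2, len=1). Copied 'Z' from pos 0. Output: "ZVZ"
Token 4: backref(off=3, len=1). Copied 'Z' from pos 0. Output: "ZVZZ"
Token 5: literal('X'). Output: "ZVZZX"
Token 6: backref(off=1, len=2). Buffer before: "ZVZZX" (len 5)
  byte 1: read out[4]='X', append. Buffer now: "ZVZZXX"
  byte 2: read out[5]='X', append. Buffer now: "ZVZZXXX"

Answer: XX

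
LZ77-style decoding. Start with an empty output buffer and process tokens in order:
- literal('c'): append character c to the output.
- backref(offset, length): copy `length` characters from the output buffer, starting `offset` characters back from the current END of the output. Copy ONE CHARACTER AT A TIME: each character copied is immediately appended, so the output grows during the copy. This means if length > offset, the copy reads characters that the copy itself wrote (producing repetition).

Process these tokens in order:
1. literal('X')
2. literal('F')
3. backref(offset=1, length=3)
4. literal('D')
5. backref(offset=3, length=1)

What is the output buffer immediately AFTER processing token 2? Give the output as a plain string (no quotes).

Answer: XF

Derivation:
Token 1: literal('X'). Output: "X"
Token 2: literal('F'). Output: "XF"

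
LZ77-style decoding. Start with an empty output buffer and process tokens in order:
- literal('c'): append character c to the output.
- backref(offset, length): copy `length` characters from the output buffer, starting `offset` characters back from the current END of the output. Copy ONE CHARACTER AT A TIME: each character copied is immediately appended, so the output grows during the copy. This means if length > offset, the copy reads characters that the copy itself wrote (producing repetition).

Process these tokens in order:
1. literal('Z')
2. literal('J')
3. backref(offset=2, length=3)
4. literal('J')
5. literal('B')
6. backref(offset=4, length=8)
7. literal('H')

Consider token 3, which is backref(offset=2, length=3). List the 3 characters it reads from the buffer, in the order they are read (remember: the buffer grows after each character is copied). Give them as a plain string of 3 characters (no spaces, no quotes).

Token 1: literal('Z'). Output: "Z"
Token 2: literal('J'). Output: "ZJ"
Token 3: backref(off=2, len=3). Buffer before: "ZJ" (len 2)
  byte 1: read out[0]='Z', append. Buffer now: "ZJZ"
  byte 2: read out[1]='J', append. Buffer now: "ZJZJ"
  byte 3: read out[2]='Z', append. Buffer now: "ZJZJZ"

Answer: ZJZ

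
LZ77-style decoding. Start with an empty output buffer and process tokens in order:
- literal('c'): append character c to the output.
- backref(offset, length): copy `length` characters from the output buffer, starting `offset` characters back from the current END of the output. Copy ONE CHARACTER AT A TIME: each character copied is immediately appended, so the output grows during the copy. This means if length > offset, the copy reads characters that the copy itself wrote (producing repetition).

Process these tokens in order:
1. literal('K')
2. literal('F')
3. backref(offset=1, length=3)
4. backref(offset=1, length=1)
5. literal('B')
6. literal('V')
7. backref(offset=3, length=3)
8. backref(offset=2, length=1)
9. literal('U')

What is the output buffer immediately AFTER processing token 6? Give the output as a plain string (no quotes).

Answer: KFFFFFBV

Derivation:
Token 1: literal('K'). Output: "K"
Token 2: literal('F'). Output: "KF"
Token 3: backref(off=1, len=3) (overlapping!). Copied 'FFF' from pos 1. Output: "KFFFF"
Token 4: backref(off=1, len=1). Copied 'F' from pos 4. Output: "KFFFFF"
Token 5: literal('B'). Output: "KFFFFFB"
Token 6: literal('V'). Output: "KFFFFFBV"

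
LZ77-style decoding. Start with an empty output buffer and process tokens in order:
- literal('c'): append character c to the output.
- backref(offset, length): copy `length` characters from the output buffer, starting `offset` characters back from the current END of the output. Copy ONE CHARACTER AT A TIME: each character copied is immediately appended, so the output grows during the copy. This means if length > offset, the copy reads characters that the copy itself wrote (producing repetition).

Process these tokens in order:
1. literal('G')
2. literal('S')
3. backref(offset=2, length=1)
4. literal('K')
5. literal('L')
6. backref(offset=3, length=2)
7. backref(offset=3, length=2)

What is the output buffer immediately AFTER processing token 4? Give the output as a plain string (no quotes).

Answer: GSGK

Derivation:
Token 1: literal('G'). Output: "G"
Token 2: literal('S'). Output: "GS"
Token 3: backref(off=2, len=1). Copied 'G' from pos 0. Output: "GSG"
Token 4: literal('K'). Output: "GSGK"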